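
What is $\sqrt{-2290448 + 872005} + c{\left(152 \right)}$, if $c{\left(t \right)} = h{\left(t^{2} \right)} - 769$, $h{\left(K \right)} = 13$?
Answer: $-756 + i \sqrt{1418443} \approx -756.0 + 1191.0 i$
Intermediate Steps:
$c{\left(t \right)} = -756$ ($c{\left(t \right)} = 13 - 769 = -756$)
$\sqrt{-2290448 + 872005} + c{\left(152 \right)} = \sqrt{-2290448 + 872005} - 756 = \sqrt{-1418443} - 756 = i \sqrt{1418443} - 756 = -756 + i \sqrt{1418443}$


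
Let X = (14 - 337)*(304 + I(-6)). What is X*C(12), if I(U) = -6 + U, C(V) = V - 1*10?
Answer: -188632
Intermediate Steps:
C(V) = -10 + V (C(V) = V - 10 = -10 + V)
X = -94316 (X = (14 - 337)*(304 + (-6 - 6)) = -323*(304 - 12) = -323*292 = -94316)
X*C(12) = -94316*(-10 + 12) = -94316*2 = -188632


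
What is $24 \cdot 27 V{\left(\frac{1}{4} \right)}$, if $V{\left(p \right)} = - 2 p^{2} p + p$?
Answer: $\frac{567}{4} \approx 141.75$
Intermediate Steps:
$V{\left(p \right)} = p - 2 p^{3}$ ($V{\left(p \right)} = - 2 p^{3} + p = p - 2 p^{3}$)
$24 \cdot 27 V{\left(\frac{1}{4} \right)} = 24 \cdot 27 \left(\frac{1}{4} - 2 \left(\frac{1}{4}\right)^{3}\right) = 648 \left(\frac{1}{4} - \frac{2}{64}\right) = 648 \left(\frac{1}{4} - \frac{1}{32}\right) = 648 \cdot \frac{7}{32} = \frac{567}{4}$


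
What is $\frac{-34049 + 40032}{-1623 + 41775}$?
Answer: $\frac{5983}{40152} \approx 0.14901$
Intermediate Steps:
$\frac{-34049 + 40032}{-1623 + 41775} = \frac{5983}{40152}$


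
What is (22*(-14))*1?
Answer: -308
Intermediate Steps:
(22*(-14))*1 = -308*1 = -308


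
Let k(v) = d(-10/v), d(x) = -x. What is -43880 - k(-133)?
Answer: -5836030/133 ≈ -43880.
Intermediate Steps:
k(v) = 10/v (k(v) = -(-10)/v = 10/v)
-43880 - k(-133) = -43880 - 10/(-133) = -43880 - 10*(-1)/133 = -43880 - 1*(-10/133) = -43880 + 10/133 = -5836030/133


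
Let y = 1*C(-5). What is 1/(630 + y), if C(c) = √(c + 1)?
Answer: 315/198452 - I/198452 ≈ 0.0015873 - 5.039e-6*I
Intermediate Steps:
C(c) = √(1 + c)
y = 2*I (y = 1*√(1 - 5) = 1*√(-4) = 1*(2*I) = 2*I ≈ 2.0*I)
1/(630 + y) = 1/(630 + 2*I) = (630 - 2*I)/396904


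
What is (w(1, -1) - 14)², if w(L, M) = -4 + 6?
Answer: 144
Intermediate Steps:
w(L, M) = 2
(w(1, -1) - 14)² = (2 - 14)² = (-12)² = 144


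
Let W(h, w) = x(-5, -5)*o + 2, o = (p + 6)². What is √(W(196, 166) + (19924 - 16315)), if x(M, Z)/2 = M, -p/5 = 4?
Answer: √1651 ≈ 40.633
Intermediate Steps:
p = -20 (p = -5*4 = -20)
x(M, Z) = 2*M
o = 196 (o = (-20 + 6)² = (-14)² = 196)
W(h, w) = -1958 (W(h, w) = (2*(-5))*196 + 2 = -10*196 + 2 = -1960 + 2 = -1958)
√(W(196, 166) + (19924 - 16315)) = √(-1958 + (19924 - 16315)) = √(-1958 + 3609) = √1651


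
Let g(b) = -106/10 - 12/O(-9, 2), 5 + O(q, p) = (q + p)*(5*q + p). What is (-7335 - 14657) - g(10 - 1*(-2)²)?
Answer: -8133103/370 ≈ -21981.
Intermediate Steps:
O(q, p) = -5 + (p + q)*(p + 5*q) (O(q, p) = -5 + (q + p)*(5*q + p) = -5 + (p + q)*(p + 5*q))
g(b) = -3937/370 (g(b) = -106/10 - 12/(-5 + 2² + 5*(-9)² + 6*2*(-9)) = -106*⅒ - 12/(-5 + 4 + 5*81 - 108) = -53/5 - 12/(-5 + 4 + 405 - 108) = -53/5 - 12/296 = -53/5 - 12*1/296 = -53/5 - 3/74 = -3937/370)
(-7335 - 14657) - g(10 - 1*(-2)²) = (-7335 - 14657) - 1*(-3937/370) = -21992 + 3937/370 = -8133103/370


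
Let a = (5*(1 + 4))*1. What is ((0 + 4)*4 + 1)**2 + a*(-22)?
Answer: -261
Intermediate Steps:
a = 25 (a = (5*5)*1 = 25*1 = 25)
((0 + 4)*4 + 1)**2 + a*(-22) = ((0 + 4)*4 + 1)**2 + 25*(-22) = (4*4 + 1)**2 - 550 = (16 + 1)**2 - 550 = 17**2 - 550 = 289 - 550 = -261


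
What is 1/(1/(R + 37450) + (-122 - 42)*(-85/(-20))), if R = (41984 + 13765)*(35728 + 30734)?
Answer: -3705227488/2582543559135 ≈ -0.0014347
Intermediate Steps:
R = 3705190038 (R = 55749*66462 = 3705190038)
1/(1/(R + 37450) + (-122 - 42)*(-85/(-20))) = 1/(1/(3705190038 + 37450) + (-122 - 42)*(-85/(-20))) = 1/(1/3705227488 - (-13940)*(-1)/20) = 1/(1/3705227488 - 164*17/4) = 1/(1/3705227488 - 697) = 1/(-2582543559135/3705227488) = -3705227488/2582543559135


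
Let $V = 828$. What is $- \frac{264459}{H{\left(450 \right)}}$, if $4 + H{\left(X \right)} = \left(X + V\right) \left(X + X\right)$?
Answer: $- \frac{264459}{1150196} \approx -0.22993$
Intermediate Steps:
$H{\left(X \right)} = -4 + 2 X \left(828 + X\right)$ ($H{\left(X \right)} = -4 + \left(X + 828\right) \left(X + X\right) = -4 + \left(828 + X\right) 2 X = -4 + 2 X \left(828 + X\right)$)
$- \frac{264459}{H{\left(450 \right)}} = - \frac{264459}{-4 + 2 \cdot 450^{2} + 1656 \cdot 450} = - \frac{264459}{-4 + 2 \cdot 202500 + 745200} = - \frac{264459}{-4 + 405000 + 745200} = - \frac{264459}{1150196}$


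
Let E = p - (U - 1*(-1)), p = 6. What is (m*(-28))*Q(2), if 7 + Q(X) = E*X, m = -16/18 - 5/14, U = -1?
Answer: 1570/9 ≈ 174.44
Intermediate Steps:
m = -157/126 (m = -16*1/18 - 5*1/14 = -8/9 - 5/14 = -157/126 ≈ -1.2460)
E = 6 (E = 6 - (-1 - 1*(-1)) = 6 - (-1 + 1) = 6 - 1*0 = 6 + 0 = 6)
Q(X) = -7 + 6*X
(m*(-28))*Q(2) = (-157/126*(-28))*(-7 + 6*2) = 314*(-7 + 12)/9 = (314/9)*5 = 1570/9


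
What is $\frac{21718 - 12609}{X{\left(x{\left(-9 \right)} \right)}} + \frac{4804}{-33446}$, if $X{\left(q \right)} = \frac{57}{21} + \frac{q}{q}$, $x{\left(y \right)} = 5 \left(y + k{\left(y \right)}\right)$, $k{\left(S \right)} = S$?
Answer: $\frac{1066246197}{434798} \approx 2452.3$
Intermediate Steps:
$x{\left(y \right)} = 10 y$ ($x{\left(y \right)} = 5 \left(y + y\right) = 5 \cdot 2 y = 10 y$)
$X{\left(q \right)} = \frac{26}{7}$ ($X{\left(q \right)} = 57 \cdot \frac{1}{21} + 1 = \frac{19}{7} + 1 = \frac{26}{7}$)
$\frac{21718 - 12609}{X{\left(x{\left(-9 \right)} \right)}} + \frac{4804}{-33446} = \frac{21718 - 12609}{\frac{26}{7}} + \frac{4804}{-33446} = 9109 \cdot \frac{7}{26} + 4804 \left(- \frac{1}{33446}\right) = \frac{63763}{26} - \frac{2402}{16723} = \frac{1066246197}{434798}$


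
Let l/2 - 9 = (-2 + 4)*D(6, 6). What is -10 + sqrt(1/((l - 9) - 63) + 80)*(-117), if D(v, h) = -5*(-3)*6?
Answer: -10 - 39*sqrt(832354)/34 ≈ -1056.5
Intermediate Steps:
D(v, h) = 90 (D(v, h) = 15*6 = 90)
l = 378 (l = 18 + 2*((-2 + 4)*90) = 18 + 2*(2*90) = 18 + 2*180 = 18 + 360 = 378)
-10 + sqrt(1/((l - 9) - 63) + 80)*(-117) = -10 + sqrt(1/((378 - 9) - 63) + 80)*(-117) = -10 + sqrt(1/(369 - 63) + 80)*(-117) = -10 + sqrt(1/306 + 80)*(-117) = -10 + sqrt(24481/306)*(-117) = -10 + (sqrt(832354)/102)*(-117) = -10 - 39*sqrt(832354)/34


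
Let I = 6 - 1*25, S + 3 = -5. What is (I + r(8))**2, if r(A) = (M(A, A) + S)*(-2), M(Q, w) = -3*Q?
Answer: 2025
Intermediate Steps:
S = -8 (S = -3 - 5 = -8)
I = -19 (I = 6 - 25 = -19)
r(A) = 16 + 6*A (r(A) = (-3*A - 8)*(-2) = (-8 - 3*A)*(-2) = 16 + 6*A)
(I + r(8))**2 = (-19 + (16 + 6*8))**2 = (-19 + (16 + 48))**2 = (-19 + 64)**2 = 45**2 = 2025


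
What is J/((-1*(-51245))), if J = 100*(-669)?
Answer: -13380/10249 ≈ -1.3055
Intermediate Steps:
J = -66900
J/((-1*(-51245))) = -66900/((-1*(-51245))) = -66900/51245 = -66900*1/51245 = -13380/10249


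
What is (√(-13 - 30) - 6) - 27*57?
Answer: -1545 + I*√43 ≈ -1545.0 + 6.5574*I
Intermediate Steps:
(√(-13 - 30) - 6) - 27*57 = (√(-43) - 6) - 1539 = (I*√43 - 6) - 1539 = (-6 + I*√43) - 1539 = -1545 + I*√43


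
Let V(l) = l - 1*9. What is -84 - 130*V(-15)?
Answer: 3036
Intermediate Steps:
V(l) = -9 + l (V(l) = l - 9 = -9 + l)
-84 - 130*V(-15) = -84 - 130*(-9 - 15) = -84 - 130*(-24) = -84 + 3120 = 3036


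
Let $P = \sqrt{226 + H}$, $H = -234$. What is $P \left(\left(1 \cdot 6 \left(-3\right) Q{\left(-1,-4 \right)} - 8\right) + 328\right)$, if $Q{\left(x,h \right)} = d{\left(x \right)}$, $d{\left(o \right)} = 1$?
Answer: $604 i \sqrt{2} \approx 854.18 i$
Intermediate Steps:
$Q{\left(x,h \right)} = 1$
$P = 2 i \sqrt{2}$ ($P = \sqrt{226 - 234} = \sqrt{-8} = 2 i \sqrt{2} \approx 2.8284 i$)
$P \left(\left(1 \cdot 6 \left(-3\right) Q{\left(-1,-4 \right)} - 8\right) + 328\right) = 2 i \sqrt{2} \left(\left(1 \cdot 6 \left(-3\right) 1 - 8\right) + 328\right) = 2 i \sqrt{2} \left(\left(1 \left(\left(-18\right) 1\right) - 8\right) + 328\right) = 2 i \sqrt{2} \left(\left(1 \left(-18\right) - 8\right) + 328\right) = 2 i \sqrt{2} \left(\left(-18 - 8\right) + 328\right) = 2 i \sqrt{2} \left(-26 + 328\right) = 2 i \sqrt{2} \cdot 302 = 604 i \sqrt{2}$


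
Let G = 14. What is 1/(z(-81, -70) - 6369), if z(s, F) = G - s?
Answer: -1/6274 ≈ -0.00015939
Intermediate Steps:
z(s, F) = 14 - s
1/(z(-81, -70) - 6369) = 1/((14 - 1*(-81)) - 6369) = 1/((14 + 81) - 6369) = 1/(95 - 6369) = 1/(-6274) = -1/6274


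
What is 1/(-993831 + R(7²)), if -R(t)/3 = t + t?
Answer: -1/994125 ≈ -1.0059e-6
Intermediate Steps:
R(t) = -6*t (R(t) = -3*(t + t) = -6*t)
1/(-993831 + R(7²)) = 1/(-993831 - 6*7²) = 1/(-993831 - 6*49) = 1/(-993831 - 294) = 1/(-994125) = -1/994125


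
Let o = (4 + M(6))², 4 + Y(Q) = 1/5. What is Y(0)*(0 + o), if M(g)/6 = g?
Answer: -6080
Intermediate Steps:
M(g) = 6*g
Y(Q) = -19/5 (Y(Q) = -4 + 1/5 = -4 + ⅕ = -19/5)
o = 1600 (o = (4 + 6*6)² = (4 + 36)² = 40² = 1600)
Y(0)*(0 + o) = -19*(0 + 1600)/5 = -19/5*1600 = -6080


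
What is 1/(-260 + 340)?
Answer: 1/80 ≈ 0.012500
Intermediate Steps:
1/(-260 + 340) = 1/80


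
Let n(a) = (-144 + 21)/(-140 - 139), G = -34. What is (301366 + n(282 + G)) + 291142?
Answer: 55103285/93 ≈ 5.9251e+5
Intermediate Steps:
n(a) = 41/93 (n(a) = -123/(-279) = -123*(-1/279) = 41/93)
(301366 + n(282 + G)) + 291142 = (301366 + 41/93) + 291142 = 28027079/93 + 291142 = 55103285/93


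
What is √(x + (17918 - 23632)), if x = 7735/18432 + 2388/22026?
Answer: I*√2838385141061554/704832 ≈ 75.588*I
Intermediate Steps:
x = 35731121/67663872 (x = 7735*(1/18432) + 2388*(1/22026) = 7735/18432 + 398/3671 = 35731121/67663872 ≈ 0.52807)
√(x + (17918 - 23632)) = √(35731121/67663872 + (17918 - 23632)) = √(35731121/67663872 - 5714) = √(-386595633487/67663872) = I*√2838385141061554/704832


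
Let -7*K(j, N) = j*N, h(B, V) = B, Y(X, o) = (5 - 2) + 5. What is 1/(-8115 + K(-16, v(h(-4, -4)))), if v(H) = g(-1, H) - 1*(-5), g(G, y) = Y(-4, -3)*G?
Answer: -7/56853 ≈ -0.00012312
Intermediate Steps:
Y(X, o) = 8 (Y(X, o) = 3 + 5 = 8)
g(G, y) = 8*G
v(H) = -3 (v(H) = 8*(-1) - 1*(-5) = -8 + 5 = -3)
K(j, N) = -N*j/7 (K(j, N) = -j*N/7 = -N*j/7)
1/(-8115 + K(-16, v(h(-4, -4)))) = 1/(-8115 - ⅐*(-3)*(-16)) = 1/(-8115 - 48/7) = 1/(-56853/7) = -7/56853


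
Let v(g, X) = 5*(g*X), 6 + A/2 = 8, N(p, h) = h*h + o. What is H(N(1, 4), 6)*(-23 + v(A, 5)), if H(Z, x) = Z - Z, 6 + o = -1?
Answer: 0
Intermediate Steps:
o = -7 (o = -6 - 1 = -7)
N(p, h) = -7 + h² (N(p, h) = h*h - 7 = h² - 7 = -7 + h²)
A = 4 (A = -12 + 2*8 = -12 + 16 = 4)
H(Z, x) = 0
v(g, X) = 5*X*g (v(g, X) = 5*(X*g) = 5*X*g)
H(N(1, 4), 6)*(-23 + v(A, 5)) = 0*(-23 + 5*5*4) = 0*(-23 + 100) = 0*77 = 0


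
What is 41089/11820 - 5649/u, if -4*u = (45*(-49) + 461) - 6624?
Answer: 1199188/1545465 ≈ 0.77594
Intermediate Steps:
u = 2092 (u = -((45*(-49) + 461) - 6624)/4 = -((-2205 + 461) - 6624)/4 = -(-1744 - 6624)/4 = -1/4*(-8368) = 2092)
41089/11820 - 5649/u = 41089/11820 - 5649/2092 = 1199188/1545465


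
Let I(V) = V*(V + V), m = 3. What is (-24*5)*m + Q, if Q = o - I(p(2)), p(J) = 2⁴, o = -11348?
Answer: -12220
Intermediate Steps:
p(J) = 16
I(V) = 2*V² (I(V) = V*(2*V) = 2*V²)
Q = -11860 (Q = -11348 - 2*16² = -11348 - 2*256 = -11348 - 1*512 = -11348 - 512 = -11860)
(-24*5)*m + Q = -24*5*3 - 11860 = -120*3 - 11860 = -360 - 11860 = -12220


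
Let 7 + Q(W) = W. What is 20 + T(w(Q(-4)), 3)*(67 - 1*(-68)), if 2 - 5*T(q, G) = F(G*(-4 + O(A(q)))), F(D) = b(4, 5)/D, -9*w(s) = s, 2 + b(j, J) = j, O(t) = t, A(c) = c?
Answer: 2012/25 ≈ 80.480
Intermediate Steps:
Q(W) = -7 + W
b(j, J) = -2 + j
w(s) = -s/9
F(D) = 2/D (F(D) = (-2 + 4)/D = 2/D)
T(q, G) = ⅖ - 2/(5*G*(-4 + q)) (T(q, G) = ⅖ - 2/(5*(G*(-4 + q))) = ⅖ - 2*1/(G*(-4 + q))/5 = ⅖ - 2/(5*G*(-4 + q)))
20 + T(w(Q(-4)), 3)*(67 - 1*(-68)) = 20 + ((⅖)*(-1 + 3*(-4 - (-7 - 4)/9))/(3*(-4 - (-7 - 4)/9)))*(67 - 1*(-68)) = 20 + ((⅖)*(⅓)*(-1 + 3*(-4 - ⅑*(-11)))/(-4 - ⅑*(-11)))*(67 + 68) = 20 + ((⅖)*(⅓)*(-1 + 3*(-4 + 11/9))/(-4 + 11/9))*135 = 20 + ((⅖)*(⅓)*(-1 + 3*(-25/9))/(-25/9))*135 = 20 + ((⅖)*(⅓)*(-9/25)*(-1 - 25/3))*135 = 20 + ((⅖)*(⅓)*(-9/25)*(-28/3))*135 = 20 + (56/125)*135 = 20 + 1512/25 = 2012/25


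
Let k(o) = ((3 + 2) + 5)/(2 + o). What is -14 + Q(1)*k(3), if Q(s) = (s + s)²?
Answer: -6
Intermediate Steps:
k(o) = 10/(2 + o) (k(o) = (5 + 5)/(2 + o) = 10/(2 + o))
Q(s) = 4*s² (Q(s) = (2*s)² = 4*s²)
-14 + Q(1)*k(3) = -14 + (4*1²)*(10/(2 + 3)) = -14 + (4*1)*(10/5) = -14 + 4*(10*(⅕)) = -14 + 4*2 = -14 + 8 = -6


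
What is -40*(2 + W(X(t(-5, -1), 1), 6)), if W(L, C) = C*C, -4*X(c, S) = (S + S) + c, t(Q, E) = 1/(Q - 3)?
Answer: -1520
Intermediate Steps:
t(Q, E) = 1/(-3 + Q)
X(c, S) = -S/2 - c/4 (X(c, S) = -((S + S) + c)/4 = -(2*S + c)/4 = -(c + 2*S)/4 = -S/2 - c/4)
W(L, C) = C**2
-40*(2 + W(X(t(-5, -1), 1), 6)) = -40*(2 + 6**2) = -40*(2 + 36) = -40*38 = -1520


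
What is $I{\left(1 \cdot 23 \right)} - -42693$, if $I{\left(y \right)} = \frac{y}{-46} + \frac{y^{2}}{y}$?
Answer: $\frac{85431}{2} \approx 42716.0$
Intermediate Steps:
$I{\left(y \right)} = \frac{45 y}{46}$ ($I{\left(y \right)} = y \left(- \frac{1}{46}\right) + y = - \frac{y}{46} + y = \frac{45 y}{46}$)
$I{\left(1 \cdot 23 \right)} - -42693 = \frac{45 \cdot 1 \cdot 23}{46} - -42693 = \frac{45}{46} \cdot 23 + 42693 = \frac{45}{2} + 42693 = \frac{85431}{2}$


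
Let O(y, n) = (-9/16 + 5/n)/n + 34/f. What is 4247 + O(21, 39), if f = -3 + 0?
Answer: 103078913/24336 ≈ 4235.7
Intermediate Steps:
f = -3
O(y, n) = -34/3 + (-9/16 + 5/n)/n (O(y, n) = (-9/16 + 5/n)/n + 34/(-3) = (-9*1/16 + 5/n)/n + 34*(-⅓) = (-9/16 + 5/n)/n - 34/3 = -34/3 + (-9/16 + 5/n)/n)
4247 + O(21, 39) = 4247 + (-34/3 + 5/39² - 9/16/39) = 4247 + (-34/3 + 5*(1/1521) - 9/16*1/39) = 4247 + (-34/3 + 5/1521 - 3/208) = 4247 - 276079/24336 = 103078913/24336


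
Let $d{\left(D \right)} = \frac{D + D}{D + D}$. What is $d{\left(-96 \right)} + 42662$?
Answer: $42663$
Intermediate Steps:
$d{\left(D \right)} = 1$ ($d{\left(D \right)} = \frac{2 D}{2 D} = 2 D \frac{1}{2 D} = 1$)
$d{\left(-96 \right)} + 42662 = 1 + 42662 = 42663$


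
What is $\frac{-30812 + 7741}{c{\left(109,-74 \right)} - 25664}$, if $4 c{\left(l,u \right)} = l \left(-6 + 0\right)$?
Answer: $\frac{46142}{51655} \approx 0.89327$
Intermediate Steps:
$c{\left(l,u \right)} = - \frac{3 l}{2}$ ($c{\left(l,u \right)} = \frac{l \left(-6 + 0\right)}{4} = \frac{l \left(-6\right)}{4} = \frac{\left(-6\right) l}{4} = - \frac{3 l}{2}$)
$\frac{-30812 + 7741}{c{\left(109,-74 \right)} - 25664} = \frac{-30812 + 7741}{\left(- \frac{3}{2}\right) 109 - 25664} = - \frac{23071}{- \frac{327}{2} - 25664} = - \frac{23071}{- \frac{51655}{2}} = \left(-23071\right) \left(- \frac{2}{51655}\right) = \frac{46142}{51655}$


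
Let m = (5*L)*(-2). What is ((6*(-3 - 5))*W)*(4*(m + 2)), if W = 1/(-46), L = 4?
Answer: -3648/23 ≈ -158.61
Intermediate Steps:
W = -1/46 ≈ -0.021739
m = -40 (m = (5*4)*(-2) = 20*(-2) = -40)
((6*(-3 - 5))*W)*(4*(m + 2)) = ((6*(-3 - 5))*(-1/46))*(4*(-40 + 2)) = ((6*(-8))*(-1/46))*(4*(-38)) = -48*(-1/46)*(-152) = (24/23)*(-152) = -3648/23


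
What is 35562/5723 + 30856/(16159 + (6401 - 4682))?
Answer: 58026166/7308271 ≈ 7.9398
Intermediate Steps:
35562/5723 + 30856/(16159 + (6401 - 4682)) = 35562*(1/5723) + 30856/(16159 + 1719) = 35562/5723 + 30856/17878 = 35562/5723 + 30856*(1/17878) = 35562/5723 + 2204/1277 = 58026166/7308271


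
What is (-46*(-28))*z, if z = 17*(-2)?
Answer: -43792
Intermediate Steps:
z = -34
(-46*(-28))*z = -46*(-28)*(-34) = 1288*(-34) = -43792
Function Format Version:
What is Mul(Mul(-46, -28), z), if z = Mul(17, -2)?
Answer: -43792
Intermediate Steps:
z = -34
Mul(Mul(-46, -28), z) = Mul(Mul(-46, -28), -34) = Mul(1288, -34) = -43792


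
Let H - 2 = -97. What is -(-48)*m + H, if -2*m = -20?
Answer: 385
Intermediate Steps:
m = 10 (m = -1/2*(-20) = 10)
H = -95 (H = 2 - 97 = -95)
-(-48)*m + H = -(-48)*10 - 95 = -12*(-40) - 95 = 480 - 95 = 385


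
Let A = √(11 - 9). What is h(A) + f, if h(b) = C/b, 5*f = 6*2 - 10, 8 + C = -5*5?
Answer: ⅖ - 33*√2/2 ≈ -22.935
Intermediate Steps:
C = -33 (C = -8 - 5*5 = -8 - 25 = -33)
A = √2 ≈ 1.4142
f = ⅖ (f = (6*2 - 10)/5 = (12 - 10)/5 = (⅕)*2 = ⅖ ≈ 0.40000)
h(b) = -33/b
h(A) + f = -33*√2/2 + ⅖ = ⅖ - 33*√2/2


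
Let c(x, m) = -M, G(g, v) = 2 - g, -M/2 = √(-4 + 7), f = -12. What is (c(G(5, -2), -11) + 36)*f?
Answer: -432 - 24*√3 ≈ -473.57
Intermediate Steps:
M = -2*√3 (M = -2*√(-4 + 7) = -2*√3 ≈ -3.4641)
c(x, m) = 2*√3 (c(x, m) = -(-2)*√3 = 2*√3)
(c(G(5, -2), -11) + 36)*f = (2*√3 + 36)*(-12) = (36 + 2*√3)*(-12) = -432 - 24*√3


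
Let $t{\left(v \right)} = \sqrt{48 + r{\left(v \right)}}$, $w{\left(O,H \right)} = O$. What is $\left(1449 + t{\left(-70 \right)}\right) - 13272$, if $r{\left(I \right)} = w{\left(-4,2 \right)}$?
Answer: $-11823 + 2 \sqrt{11} \approx -11816.0$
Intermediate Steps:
$r{\left(I \right)} = -4$
$t{\left(v \right)} = 2 \sqrt{11}$ ($t{\left(v \right)} = \sqrt{48 - 4} = \sqrt{44} = 2 \sqrt{11}$)
$\left(1449 + t{\left(-70 \right)}\right) - 13272 = \left(1449 + 2 \sqrt{11}\right) - 13272 = -11823 + 2 \sqrt{11}$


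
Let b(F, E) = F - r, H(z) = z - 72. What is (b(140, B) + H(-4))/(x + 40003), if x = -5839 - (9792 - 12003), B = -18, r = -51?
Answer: 23/7275 ≈ 0.0031615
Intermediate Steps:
H(z) = -72 + z
b(F, E) = 51 + F (b(F, E) = F - 1*(-51) = F + 51 = 51 + F)
x = -3628 (x = -5839 - 1*(-2211) = -5839 + 2211 = -3628)
(b(140, B) + H(-4))/(x + 40003) = ((51 + 140) + (-72 - 4))/(-3628 + 40003) = (191 - 76)/36375 = 115*(1/36375) = 23/7275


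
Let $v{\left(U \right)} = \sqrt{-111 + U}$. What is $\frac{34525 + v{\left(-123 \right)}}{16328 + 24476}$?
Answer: $\frac{34525}{40804} + \frac{3 i \sqrt{26}}{40804} \approx 0.84612 + 0.00037489 i$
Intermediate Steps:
$\frac{34525 + v{\left(-123 \right)}}{16328 + 24476} = \frac{34525 + \sqrt{-111 - 123}}{16328 + 24476} = \frac{34525 + \sqrt{-234}}{40804} = \left(34525 + 3 i \sqrt{26}\right) \frac{1}{40804} = \frac{34525}{40804} + \frac{3 i \sqrt{26}}{40804}$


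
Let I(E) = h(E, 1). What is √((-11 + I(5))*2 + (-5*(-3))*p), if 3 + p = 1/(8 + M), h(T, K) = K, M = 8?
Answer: 5*I*√41/4 ≈ 8.0039*I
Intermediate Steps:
I(E) = 1
p = -47/16 (p = -3 + 1/(8 + 8) = -3 + 1/16 = -47/16 ≈ -2.9375)
√((-11 + I(5))*2 + (-5*(-3))*p) = √((-11 + 1)*2 - 5*(-3)*(-47/16)) = √(-10*2 + 15*(-47/16)) = √(-20 - 705/16) = √(-1025/16) = 5*I*√41/4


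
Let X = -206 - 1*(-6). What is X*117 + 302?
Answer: -23098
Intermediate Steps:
X = -200 (X = -206 + 6 = -200)
X*117 + 302 = -200*117 + 302 = -23400 + 302 = -23098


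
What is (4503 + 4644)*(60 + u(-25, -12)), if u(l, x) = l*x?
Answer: 3292920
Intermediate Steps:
(4503 + 4644)*(60 + u(-25, -12)) = (4503 + 4644)*(60 - 25*(-12)) = 9147*(60 + 300) = 9147*360 = 3292920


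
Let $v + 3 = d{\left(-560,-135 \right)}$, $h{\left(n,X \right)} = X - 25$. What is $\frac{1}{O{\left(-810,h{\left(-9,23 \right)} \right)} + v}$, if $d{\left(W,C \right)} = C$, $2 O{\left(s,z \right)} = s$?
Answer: $- \frac{1}{543} \approx -0.0018416$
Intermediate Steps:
$h{\left(n,X \right)} = -25 + X$
$O{\left(s,z \right)} = \frac{s}{2}$
$v = -138$ ($v = -3 - 135 = -138$)
$\frac{1}{O{\left(-810,h{\left(-9,23 \right)} \right)} + v} = \frac{1}{\frac{1}{2} \left(-810\right) - 138} = \frac{1}{-405 - 138} = \frac{1}{-543} = - \frac{1}{543}$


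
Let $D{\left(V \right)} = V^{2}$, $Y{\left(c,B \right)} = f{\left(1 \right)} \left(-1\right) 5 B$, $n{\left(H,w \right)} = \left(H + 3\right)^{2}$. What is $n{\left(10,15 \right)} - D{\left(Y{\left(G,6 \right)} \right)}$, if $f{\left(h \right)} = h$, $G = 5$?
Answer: $-731$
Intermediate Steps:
$n{\left(H,w \right)} = \left(3 + H\right)^{2}$
$Y{\left(c,B \right)} = - 5 B$ ($Y{\left(c,B \right)} = 1 \left(-1\right) 5 B = - 5 B$)
$n{\left(10,15 \right)} - D{\left(Y{\left(G,6 \right)} \right)} = \left(3 + 10\right)^{2} - \left(\left(-5\right) 6\right)^{2} = 13^{2} - \left(-30\right)^{2} = 169 - 900 = -731$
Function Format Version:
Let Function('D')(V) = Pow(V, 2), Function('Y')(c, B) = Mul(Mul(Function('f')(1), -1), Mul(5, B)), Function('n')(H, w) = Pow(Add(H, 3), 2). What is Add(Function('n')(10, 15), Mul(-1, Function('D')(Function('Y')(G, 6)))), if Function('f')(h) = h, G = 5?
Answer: -731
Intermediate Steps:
Function('n')(H, w) = Pow(Add(3, H), 2)
Function('Y')(c, B) = Mul(-5, B) (Function('Y')(c, B) = Mul(Mul(1, -1), Mul(5, B)) = Mul(-1, Mul(5, B)) = Mul(-5, B))
Add(Function('n')(10, 15), Mul(-1, Function('D')(Function('Y')(G, 6)))) = Add(Pow(Add(3, 10), 2), Mul(-1, Pow(Mul(-5, 6), 2))) = Add(Pow(13, 2), Mul(-1, Pow(-30, 2))) = Add(169, Mul(-1, 900)) = Add(169, -900) = -731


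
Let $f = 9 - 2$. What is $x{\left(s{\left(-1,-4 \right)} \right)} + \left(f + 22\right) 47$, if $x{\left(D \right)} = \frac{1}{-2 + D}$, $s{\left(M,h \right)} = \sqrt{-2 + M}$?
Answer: $\frac{9539}{7} - \frac{i \sqrt{3}}{7} \approx 1362.7 - 0.24744 i$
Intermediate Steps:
$f = 7$ ($f = 9 - 2 = 7$)
$x{\left(s{\left(-1,-4 \right)} \right)} + \left(f + 22\right) 47 = \frac{1}{-2 + \sqrt{-2 - 1}} + \left(7 + 22\right) 47 = \frac{1}{-2 + \sqrt{-3}} + 29 \cdot 47 = \frac{1}{-2 + i \sqrt{3}} + 1363 = 1363 + \frac{1}{-2 + i \sqrt{3}}$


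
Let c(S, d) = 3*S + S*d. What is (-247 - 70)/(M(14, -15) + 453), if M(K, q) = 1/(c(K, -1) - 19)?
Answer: -2853/4078 ≈ -0.69961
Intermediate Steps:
M(K, q) = 1/(-19 + 2*K) (M(K, q) = 1/(K*(3 - 1) - 19) = 1/(K*2 - 19) = 1/(2*K - 19) = 1/(-19 + 2*K))
(-247 - 70)/(M(14, -15) + 453) = (-247 - 70)/(1/(-19 + 2*14) + 453) = -317/(1/(-19 + 28) + 453) = -317/(1/9 + 453) = -317/(⅑ + 453) = -317/4078/9 = -317*9/4078 = -2853/4078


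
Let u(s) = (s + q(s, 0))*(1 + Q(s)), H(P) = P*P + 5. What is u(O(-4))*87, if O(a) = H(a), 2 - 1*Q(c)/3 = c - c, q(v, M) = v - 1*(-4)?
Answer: 28014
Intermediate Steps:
q(v, M) = 4 + v (q(v, M) = v + 4 = 4 + v)
Q(c) = 6 (Q(c) = 6 - 3*(c - c) = 6 - 3*0 = 6 + 0 = 6)
H(P) = 5 + P² (H(P) = P² + 5 = 5 + P²)
O(a) = 5 + a²
u(s) = 28 + 14*s (u(s) = (s + (4 + s))*(1 + 6) = (4 + 2*s)*7 = 28 + 14*s)
u(O(-4))*87 = (28 + 14*(5 + (-4)²))*87 = (28 + 14*(5 + 16))*87 = (28 + 14*21)*87 = (28 + 294)*87 = 322*87 = 28014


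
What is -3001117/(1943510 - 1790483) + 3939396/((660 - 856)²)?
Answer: 2487464495/29993292 ≈ 82.934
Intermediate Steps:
-3001117/(1943510 - 1790483) + 3939396/((660 - 856)²) = -3001117/153027 + 3939396/((-196)²) = -3001117*1/153027 + 3939396/38416 = -428731/21861 + 3939396*(1/38416) = -428731/21861 + 984849/9604 = 2487464495/29993292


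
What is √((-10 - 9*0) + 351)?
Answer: √341 ≈ 18.466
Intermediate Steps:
√((-10 - 9*0) + 351) = √((-10 + 0) + 351) = √(-10 + 351) = √341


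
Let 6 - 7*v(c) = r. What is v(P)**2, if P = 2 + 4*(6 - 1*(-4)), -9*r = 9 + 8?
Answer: 5041/3969 ≈ 1.2701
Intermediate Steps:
r = -17/9 (r = -(9 + 8)/9 = -1/9*17 = -17/9 ≈ -1.8889)
P = 42 (P = 2 + 4*(6 + 4) = 2 + 4*10 = 2 + 40 = 42)
v(c) = 71/63 (v(c) = 6/7 - 1/7*(-17/9) = 6/7 + 17/63 = 71/63)
v(P)**2 = (71/63)**2 = 5041/3969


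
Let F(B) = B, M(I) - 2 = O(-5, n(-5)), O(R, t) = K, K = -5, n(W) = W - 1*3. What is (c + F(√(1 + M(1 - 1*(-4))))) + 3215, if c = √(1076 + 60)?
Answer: 3215 + 4*√71 + I*√2 ≈ 3248.7 + 1.4142*I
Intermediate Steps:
n(W) = -3 + W (n(W) = W - 3 = -3 + W)
O(R, t) = -5
M(I) = -3 (M(I) = 2 - 5 = -3)
c = 4*√71 (c = √1136 = 4*√71 ≈ 33.705)
(c + F(√(1 + M(1 - 1*(-4))))) + 3215 = (4*√71 + √(1 - 3)) + 3215 = (4*√71 + √(-2)) + 3215 = (4*√71 + I*√2) + 3215 = 3215 + 4*√71 + I*√2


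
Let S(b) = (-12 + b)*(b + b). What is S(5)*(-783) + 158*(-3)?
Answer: 54336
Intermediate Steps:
S(b) = 2*b*(-12 + b) (S(b) = (-12 + b)*(2*b) = 2*b*(-12 + b))
S(5)*(-783) + 158*(-3) = (2*5*(-12 + 5))*(-783) + 158*(-3) = (2*5*(-7))*(-783) - 474 = -70*(-783) - 474 = 54810 - 474 = 54336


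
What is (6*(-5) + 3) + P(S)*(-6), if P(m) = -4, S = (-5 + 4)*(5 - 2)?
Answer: -3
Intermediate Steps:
S = -3 (S = -1*3 = -3)
(6*(-5) + 3) + P(S)*(-6) = (6*(-5) + 3) - 4*(-6) = (-30 + 3) + 24 = -27 + 24 = -3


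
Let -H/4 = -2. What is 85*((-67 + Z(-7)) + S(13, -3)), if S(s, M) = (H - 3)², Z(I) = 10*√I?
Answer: -3570 + 850*I*√7 ≈ -3570.0 + 2248.9*I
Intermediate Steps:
H = 8 (H = -4*(-2) = 8)
S(s, M) = 25 (S(s, M) = (8 - 3)² = 5² = 25)
85*((-67 + Z(-7)) + S(13, -3)) = 85*((-67 + 10*√(-7)) + 25) = 85*((-67 + 10*(I*√7)) + 25) = 85*((-67 + 10*I*√7) + 25) = 85*(-42 + 10*I*√7) = -3570 + 850*I*√7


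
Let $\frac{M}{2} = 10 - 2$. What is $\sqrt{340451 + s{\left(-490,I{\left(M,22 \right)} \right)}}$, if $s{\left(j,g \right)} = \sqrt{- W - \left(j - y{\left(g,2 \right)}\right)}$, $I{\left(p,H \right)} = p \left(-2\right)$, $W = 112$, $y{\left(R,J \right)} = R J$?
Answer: $\sqrt{340451 + \sqrt{314}} \approx 583.5$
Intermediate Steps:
$M = 16$ ($M = 2 \left(10 - 2\right) = 2 \cdot 8 = 16$)
$y{\left(R,J \right)} = J R$
$I{\left(p,H \right)} = - 2 p$
$s{\left(j,g \right)} = \sqrt{-112 - j + 2 g}$ ($s{\left(j,g \right)} = \sqrt{\left(-1\right) 112 + \left(2 g - j\right)} = \sqrt{-112 + \left(- j + 2 g\right)} = \sqrt{-112 - j + 2 g}$)
$\sqrt{340451 + s{\left(-490,I{\left(M,22 \right)} \right)}} = \sqrt{340451 + \sqrt{-112 - -490 + 2 \left(\left(-2\right) 16\right)}} = \sqrt{340451 + \sqrt{-112 + 490 + 2 \left(-32\right)}} = \sqrt{340451 + \sqrt{-112 + 490 - 64}} = \sqrt{340451 + \sqrt{314}}$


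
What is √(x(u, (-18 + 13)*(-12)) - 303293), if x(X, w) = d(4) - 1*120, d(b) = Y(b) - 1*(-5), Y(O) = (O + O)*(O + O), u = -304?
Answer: 4*I*√18959 ≈ 550.77*I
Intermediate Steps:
Y(O) = 4*O² (Y(O) = (2*O)*(2*O) = 4*O²)
d(b) = 5 + 4*b² (d(b) = 4*b² - 1*(-5) = 4*b² + 5 = 5 + 4*b²)
x(X, w) = -51 (x(X, w) = (5 + 4*4²) - 1*120 = (5 + 4*16) - 120 = (5 + 64) - 120 = 69 - 120 = -51)
√(x(u, (-18 + 13)*(-12)) - 303293) = √(-51 - 303293) = √(-303344) = 4*I*√18959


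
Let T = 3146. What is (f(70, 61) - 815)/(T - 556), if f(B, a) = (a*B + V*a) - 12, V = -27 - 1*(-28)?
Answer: 1752/1295 ≈ 1.3529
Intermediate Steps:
V = 1 (V = -27 + 28 = 1)
f(B, a) = -12 + a + B*a (f(B, a) = (a*B + 1*a) - 12 = (B*a + a) - 12 = (a + B*a) - 12 = -12 + a + B*a)
(f(70, 61) - 815)/(T - 556) = ((-12 + 61 + 70*61) - 815)/(3146 - 556) = ((-12 + 61 + 4270) - 815)/2590 = (4319 - 815)*(1/2590) = 3504*(1/2590) = 1752/1295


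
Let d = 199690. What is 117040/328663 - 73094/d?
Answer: -325787861/32815357235 ≈ -0.0099279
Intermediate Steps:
117040/328663 - 73094/d = 117040/328663 - 73094/199690 = 117040*(1/328663) - 73094*1/199690 = 117040/328663 - 36547/99845 = -325787861/32815357235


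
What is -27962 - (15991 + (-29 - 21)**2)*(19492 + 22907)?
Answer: -784027871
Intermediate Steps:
-27962 - (15991 + (-29 - 21)**2)*(19492 + 22907) = -27962 - (15991 + (-50)**2)*42399 = -27962 - (15991 + 2500)*42399 = -27962 - 18491*42399 = -27962 - 1*783999909 = -27962 - 783999909 = -784027871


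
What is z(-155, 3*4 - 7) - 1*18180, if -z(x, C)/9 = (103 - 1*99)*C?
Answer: -18360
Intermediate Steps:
z(x, C) = -36*C (z(x, C) = -9*(103 - 1*99)*C = -9*(103 - 99)*C = -36*C)
z(-155, 3*4 - 7) - 1*18180 = -36*(3*4 - 7) - 1*18180 = -36*(12 - 7) - 18180 = -36*5 - 18180 = -180 - 18180 = -18360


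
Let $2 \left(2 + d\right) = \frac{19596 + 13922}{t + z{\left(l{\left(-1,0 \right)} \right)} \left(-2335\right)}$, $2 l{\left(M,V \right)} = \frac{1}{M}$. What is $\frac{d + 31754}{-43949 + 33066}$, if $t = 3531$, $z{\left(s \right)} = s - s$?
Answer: $- \frac{112133071}{38427873} \approx -2.918$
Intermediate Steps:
$l{\left(M,V \right)} = \frac{1}{2 M}$
$z{\left(s \right)} = 0$
$d = \frac{9697}{3531}$ ($d = -2 + \frac{\left(19596 + 13922\right) \frac{1}{3531 + 0 \left(-2335\right)}}{2} = -2 + \frac{33518 \frac{1}{3531 + 0}}{2} = -2 + \frac{33518 \cdot \frac{1}{3531}}{2} = -2 + \frac{1}{2} \cdot \frac{33518}{3531} = -2 + \frac{16759}{3531} = \frac{9697}{3531} \approx 2.7462$)
$\frac{d + 31754}{-43949 + 33066} = \frac{\frac{9697}{3531} + 31754}{-43949 + 33066} = \frac{112133071}{3531 \left(-10883\right)} = \frac{112133071}{3531} \left(- \frac{1}{10883}\right) = - \frac{112133071}{38427873}$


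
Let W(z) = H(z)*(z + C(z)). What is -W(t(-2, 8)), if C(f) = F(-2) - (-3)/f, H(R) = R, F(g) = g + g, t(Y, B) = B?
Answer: -35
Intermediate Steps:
F(g) = 2*g
C(f) = -4 + 3/f (C(f) = 2*(-2) - (-3)/f = -4 + 3/f)
W(z) = z*(-4 + z + 3/z) (W(z) = z*(z + (-4 + 3/z)) = z*(-4 + z + 3/z))
-W(t(-2, 8)) = -(3 + 8*(-4 + 8)) = -(3 + 8*4) = -(3 + 32) = -1*35 = -35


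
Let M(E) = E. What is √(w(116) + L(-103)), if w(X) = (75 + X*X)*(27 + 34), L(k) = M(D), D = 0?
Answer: √825391 ≈ 908.51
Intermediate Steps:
L(k) = 0
w(X) = 4575 + 61*X² (w(X) = (75 + X²)*61 = 4575 + 61*X²)
√(w(116) + L(-103)) = √((4575 + 61*116²) + 0) = √((4575 + 61*13456) + 0) = √((4575 + 820816) + 0) = √(825391 + 0) = √825391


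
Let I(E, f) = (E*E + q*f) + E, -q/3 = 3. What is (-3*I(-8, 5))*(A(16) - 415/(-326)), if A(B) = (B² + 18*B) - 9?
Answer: -5769225/326 ≈ -17697.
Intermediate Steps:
q = -9 (q = -3*3 = -9)
I(E, f) = E + E² - 9*f (I(E, f) = (E*E - 9*f) + E = (E² - 9*f) + E = E + E² - 9*f)
A(B) = -9 + B² + 18*B
(-3*I(-8, 5))*(A(16) - 415/(-326)) = (-3*(-8 + (-8)² - 9*5))*((-9 + 16² + 18*16) - 415/(-326)) = (-3*(-8 + 64 - 45))*((-9 + 256 + 288) - 415*(-1/326)) = (-3*11)*(535 + 415/326) = -33*174825/326 = -5769225/326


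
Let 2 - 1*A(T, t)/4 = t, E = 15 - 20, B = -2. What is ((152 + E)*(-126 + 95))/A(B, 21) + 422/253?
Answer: 1184993/19228 ≈ 61.629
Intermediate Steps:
E = -5
A(T, t) = 8 - 4*t
((152 + E)*(-126 + 95))/A(B, 21) + 422/253 = ((152 - 5)*(-126 + 95))/(8 - 4*21) + 422/253 = (147*(-31))/(8 - 84) + 422*(1/253) = -4557/(-76) + 422/253 = -4557*(-1/76) + 422/253 = 4557/76 + 422/253 = 1184993/19228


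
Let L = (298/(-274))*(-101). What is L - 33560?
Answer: -4582671/137 ≈ -33450.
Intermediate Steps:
L = 15049/137 (L = (298*(-1/274))*(-101) = -149/137*(-101) = 15049/137 ≈ 109.85)
L - 33560 = 15049/137 - 33560 = -4582671/137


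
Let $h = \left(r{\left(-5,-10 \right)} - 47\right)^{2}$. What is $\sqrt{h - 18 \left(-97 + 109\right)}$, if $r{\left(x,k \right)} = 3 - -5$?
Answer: $3 \sqrt{145} \approx 36.125$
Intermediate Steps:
$r{\left(x,k \right)} = 8$ ($r{\left(x,k \right)} = 3 + 5 = 8$)
$h = 1521$ ($h = \left(8 - 47\right)^{2} = \left(-39\right)^{2} = 1521$)
$\sqrt{h - 18 \left(-97 + 109\right)} = \sqrt{1521 - 18 \left(-97 + 109\right)} = \sqrt{1521 - 216} = \sqrt{1305} = 3 \sqrt{145}$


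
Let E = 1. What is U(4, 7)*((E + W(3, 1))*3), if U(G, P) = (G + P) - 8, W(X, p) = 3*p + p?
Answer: 45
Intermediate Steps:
W(X, p) = 4*p
U(G, P) = -8 + G + P
U(4, 7)*((E + W(3, 1))*3) = (-8 + 4 + 7)*((1 + 4*1)*3) = 3*((1 + 4)*3) = 3*(5*3) = 3*15 = 45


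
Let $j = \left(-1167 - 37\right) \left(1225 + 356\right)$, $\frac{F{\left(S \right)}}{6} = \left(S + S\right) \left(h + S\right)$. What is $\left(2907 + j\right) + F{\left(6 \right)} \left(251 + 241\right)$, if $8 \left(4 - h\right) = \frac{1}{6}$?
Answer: $-1547115$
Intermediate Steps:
$h = \frac{191}{48}$ ($h = 4 - \frac{1}{8 \cdot 6} = 4 - \frac{1}{48} = \frac{191}{48} \approx 3.9792$)
$F{\left(S \right)} = 12 S \left(\frac{191}{48} + S\right)$ ($F{\left(S \right)} = 6 \left(S + S\right) \left(\frac{191}{48} + S\right) = 6 \cdot 2 S \left(\frac{191}{48} + S\right) = 12 S \left(\frac{191}{48} + S\right)$)
$j = -1903524$ ($j = \left(-1204\right) 1581 = -1903524$)
$\left(2907 + j\right) + F{\left(6 \right)} \left(251 + 241\right) = \left(2907 - 1903524\right) + \frac{1}{4} \cdot 6 \left(191 + 48 \cdot 6\right) \left(251 + 241\right) = -1900617 + \frac{1}{4} \cdot 6 \left(191 + 288\right) 492 = -1900617 + \frac{1}{4} \cdot 6 \cdot 479 \cdot 492 = -1900617 + \frac{1437}{2} \cdot 492 = -1900617 + 353502 = -1547115$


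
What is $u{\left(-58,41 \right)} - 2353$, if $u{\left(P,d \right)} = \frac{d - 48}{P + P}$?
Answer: $- \frac{272941}{116} \approx -2352.9$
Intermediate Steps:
$u{\left(P,d \right)} = \frac{-48 + d}{2 P}$
$u{\left(-58,41 \right)} - 2353 = \frac{-48 + 41}{2 \left(-58\right)} - 2353 = \frac{1}{2} \left(- \frac{1}{58}\right) \left(-7\right) - 2353 = \frac{7}{116} - 2353 = - \frac{272941}{116}$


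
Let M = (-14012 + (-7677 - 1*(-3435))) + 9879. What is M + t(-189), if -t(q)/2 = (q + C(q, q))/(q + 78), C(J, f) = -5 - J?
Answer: -929635/111 ≈ -8375.1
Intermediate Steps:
t(q) = 10/(78 + q) (t(q) = -2*(q + (-5 - q))/(q + 78) = -(-10)/(78 + q) = 10/(78 + q))
M = -8375 (M = (-14012 + (-7677 + 3435)) + 9879 = (-14012 - 4242) + 9879 = -18254 + 9879 = -8375)
M + t(-189) = -8375 + 10/(78 - 189) = -8375 + 10/(-111) = -8375 + 10*(-1/111) = -8375 - 10/111 = -929635/111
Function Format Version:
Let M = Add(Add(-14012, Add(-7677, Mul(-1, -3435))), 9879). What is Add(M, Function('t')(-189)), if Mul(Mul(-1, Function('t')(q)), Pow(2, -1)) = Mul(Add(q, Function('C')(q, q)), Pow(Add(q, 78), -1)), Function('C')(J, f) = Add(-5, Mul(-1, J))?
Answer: Rational(-929635, 111) ≈ -8375.1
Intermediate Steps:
Function('t')(q) = Mul(10, Pow(Add(78, q), -1)) (Function('t')(q) = Mul(-2, Mul(Add(q, Add(-5, Mul(-1, q))), Pow(Add(q, 78), -1))) = Mul(-2, Mul(-5, Pow(Add(78, q), -1))) = Mul(10, Pow(Add(78, q), -1)))
M = -8375 (M = Add(Add(-14012, Add(-7677, 3435)), 9879) = Add(Add(-14012, -4242), 9879) = Add(-18254, 9879) = -8375)
Add(M, Function('t')(-189)) = Add(-8375, Mul(10, Pow(Add(78, -189), -1))) = Add(-8375, Mul(10, Pow(-111, -1))) = Add(-8375, Mul(10, Rational(-1, 111))) = Add(-8375, Rational(-10, 111)) = Rational(-929635, 111)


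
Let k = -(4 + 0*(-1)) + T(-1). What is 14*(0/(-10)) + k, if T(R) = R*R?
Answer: -3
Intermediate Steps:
T(R) = R**2
k = -3 (k = -(4 + 0*(-1)) + (-1)**2 = -(4 + 0) + 1 = -1*4 + 1 = -4 + 1 = -3)
14*(0/(-10)) + k = 14*(0/(-10)) - 3 = 14*(0*(-1/10)) - 3 = 14*0 - 3 = 0 - 3 = -3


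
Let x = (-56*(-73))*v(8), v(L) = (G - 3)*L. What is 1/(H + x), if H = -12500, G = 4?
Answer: 1/20204 ≈ 4.9495e-5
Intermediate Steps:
v(L) = L (v(L) = (4 - 3)*L = 1*L = L)
x = 32704 (x = -56*(-73)*8 = 4088*8 = 32704)
1/(H + x) = 1/(-12500 + 32704) = 1/20204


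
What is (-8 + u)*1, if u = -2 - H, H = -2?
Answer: -8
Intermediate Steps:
u = 0 (u = -2 - 1*(-2) = -2 + 2 = 0)
(-8 + u)*1 = (-8 + 0)*1 = -8*1 = -8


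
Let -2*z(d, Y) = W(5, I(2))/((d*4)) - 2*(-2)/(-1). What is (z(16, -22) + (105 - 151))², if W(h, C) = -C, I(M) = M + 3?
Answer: 31663129/16384 ≈ 1932.6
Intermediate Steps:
I(M) = 3 + M
z(d, Y) = 2 + 5/(8*d) (z(d, Y) = -((-(3 + 2))/((d*4)) - 2*(-2)/(-1))/2 = -((-1*5)/((4*d)) + 4*(-1))/2 = -(-5/(4*d) - 4)/2 = -(-4 - 5/(4*d))/2 = 2 + 5/(8*d))
(z(16, -22) + (105 - 151))² = ((2 + (5/8)/16) + (105 - 151))² = ((2 + (5/8)*(1/16)) - 46)² = ((2 + 5/128) - 46)² = (261/128 - 46)² = (-5627/128)² = 31663129/16384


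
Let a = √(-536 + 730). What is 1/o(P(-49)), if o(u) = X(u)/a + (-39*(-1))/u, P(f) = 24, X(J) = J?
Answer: -10088/2039 + 768*√194/2039 ≈ 0.29868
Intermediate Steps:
a = √194 ≈ 13.928
o(u) = 39/u + u*√194/194 (o(u) = u/(√194) + (-39*(-1))/u = u*(√194/194) + 39/u = u*√194/194 + 39/u = 39/u + u*√194/194)
1/o(P(-49)) = 1/(39/24 + (1/194)*24*√194) = 1/(39*(1/24) + 12*√194/97) = 1/(13/8 + 12*√194/97)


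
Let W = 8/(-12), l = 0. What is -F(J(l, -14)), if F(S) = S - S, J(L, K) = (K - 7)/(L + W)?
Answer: 0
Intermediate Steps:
W = -⅔ (W = 8*(-1/12) = -⅔ ≈ -0.66667)
J(L, K) = (-7 + K)/(-⅔ + L) (J(L, K) = (K - 7)/(L - ⅔) = (-7 + K)/(-⅔ + L))
F(S) = 0
-F(J(l, -14)) = -1*0 = 0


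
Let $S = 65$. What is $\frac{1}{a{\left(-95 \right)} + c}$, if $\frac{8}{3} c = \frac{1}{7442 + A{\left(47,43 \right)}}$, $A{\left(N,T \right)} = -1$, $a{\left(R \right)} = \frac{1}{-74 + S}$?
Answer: $- \frac{535752}{59501} \approx -9.0041$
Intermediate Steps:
$a{\left(R \right)} = - \frac{1}{9}$ ($a{\left(R \right)} = \frac{1}{-74 + 65} = \frac{1}{-9} = - \frac{1}{9}$)
$c = \frac{3}{59528}$ ($c = \frac{3}{8 \left(7442 - 1\right)} = \frac{3}{8 \cdot 7441} = \frac{3}{8} \cdot \frac{1}{7441} = \frac{3}{59528} \approx 5.0396 \cdot 10^{-5}$)
$\frac{1}{a{\left(-95 \right)} + c} = \frac{1}{- \frac{1}{9} + \frac{3}{59528}} = \frac{1}{- \frac{59501}{535752}} = - \frac{535752}{59501}$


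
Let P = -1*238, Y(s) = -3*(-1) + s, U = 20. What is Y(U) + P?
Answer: -215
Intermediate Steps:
Y(s) = 3 + s
P = -238
Y(U) + P = (3 + 20) - 238 = 23 - 238 = -215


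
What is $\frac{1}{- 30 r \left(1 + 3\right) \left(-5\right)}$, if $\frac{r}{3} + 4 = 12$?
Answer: $\frac{1}{14400} \approx 6.9444 \cdot 10^{-5}$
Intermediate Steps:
$r = 24$ ($r = -12 + 3 \cdot 12 = -12 + 36 = 24$)
$\frac{1}{- 30 r \left(1 + 3\right) \left(-5\right)} = \frac{1}{\left(-30\right) 24 \left(1 + 3\right) \left(-5\right)} = \frac{1}{\left(-720\right) 4 \left(-5\right)} = \frac{1}{\left(-720\right) \left(-20\right)} = \frac{1}{14400}$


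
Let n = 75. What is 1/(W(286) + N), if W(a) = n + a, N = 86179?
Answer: 1/86540 ≈ 1.1555e-5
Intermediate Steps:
W(a) = 75 + a
1/(W(286) + N) = 1/((75 + 286) + 86179) = 1/(361 + 86179) = 1/86540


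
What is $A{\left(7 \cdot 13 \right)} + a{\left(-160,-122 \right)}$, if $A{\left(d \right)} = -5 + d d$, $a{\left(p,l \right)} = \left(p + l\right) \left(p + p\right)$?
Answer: $98516$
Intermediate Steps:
$a{\left(p,l \right)} = 2 p \left(l + p\right)$ ($a{\left(p,l \right)} = \left(l + p\right) 2 p = 2 p \left(l + p\right)$)
$A{\left(d \right)} = -5 + d^{2}$
$A{\left(7 \cdot 13 \right)} + a{\left(-160,-122 \right)} = \left(-5 + \left(7 \cdot 13\right)^{2}\right) + 2 \left(-160\right) \left(-122 - 160\right) = \left(-5 + 91^{2}\right) + 2 \left(-160\right) \left(-282\right) = \left(-5 + 8281\right) + 90240 = 8276 + 90240 = 98516$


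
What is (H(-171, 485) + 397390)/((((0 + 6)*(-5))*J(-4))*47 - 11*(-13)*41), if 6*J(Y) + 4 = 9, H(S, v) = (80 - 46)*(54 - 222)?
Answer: 195839/2344 ≈ 83.549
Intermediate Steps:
H(S, v) = -5712 (H(S, v) = 34*(-168) = -5712)
J(Y) = ⅚ (J(Y) = -⅔ + (⅙)*9 = -⅔ + 3/2 = ⅚)
(H(-171, 485) + 397390)/((((0 + 6)*(-5))*J(-4))*47 - 11*(-13)*41) = (-5712 + 397390)/((((0 + 6)*(-5))*(⅚))*47 - 11*(-13)*41) = 391678/(((6*(-5))*(⅚))*47 + 143*41) = 391678/(-30*⅚*47 + 5863) = 391678/(-25*47 + 5863) = 391678/(-1175 + 5863) = 391678/4688 = 391678*(1/4688) = 195839/2344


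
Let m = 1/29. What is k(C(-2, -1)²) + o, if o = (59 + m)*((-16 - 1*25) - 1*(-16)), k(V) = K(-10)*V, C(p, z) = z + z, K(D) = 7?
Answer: -41988/29 ≈ -1447.9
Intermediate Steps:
m = 1/29 ≈ 0.034483
C(p, z) = 2*z
k(V) = 7*V
o = -42800/29 (o = (59 + 1/29)*((-16 - 1*25) - 1*(-16)) = 1712*((-16 - 25) + 16)/29 = 1712*(-41 + 16)/29 = (1712/29)*(-25) = -42800/29 ≈ -1475.9)
k(C(-2, -1)²) + o = 7*(2*(-1))² - 42800/29 = 7*(-2)² - 42800/29 = 7*4 - 42800/29 = 28 - 42800/29 = -41988/29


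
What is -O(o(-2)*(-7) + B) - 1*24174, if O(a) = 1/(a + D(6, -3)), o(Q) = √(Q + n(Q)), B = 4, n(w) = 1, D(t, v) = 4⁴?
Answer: -1635347186/67649 - 7*I/67649 ≈ -24174.0 - 0.00010348*I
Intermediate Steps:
D(t, v) = 256
o(Q) = √(1 + Q) (o(Q) = √(Q + 1) = √(1 + Q))
O(a) = 1/(256 + a) (O(a) = 1/(a + 256) = 1/(256 + a))
-O(o(-2)*(-7) + B) - 1*24174 = -1/(256 + (√(1 - 2)*(-7) + 4)) - 1*24174 = -1/(256 + (√(-1)*(-7) + 4)) - 24174 = -1/(256 + (I*(-7) + 4)) - 24174 = -1/(256 + (-7*I + 4)) - 24174 = -1/(256 + (4 - 7*I)) - 24174 = -1/(260 - 7*I) - 24174 = -(260 + 7*I)/67649 - 24174 = -24174 - (260 + 7*I)/67649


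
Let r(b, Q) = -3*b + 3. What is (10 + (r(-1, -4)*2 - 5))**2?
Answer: 289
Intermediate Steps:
r(b, Q) = 3 - 3*b
(10 + (r(-1, -4)*2 - 5))**2 = (10 + ((3 - 3*(-1))*2 - 5))**2 = (10 + ((3 + 3)*2 - 5))**2 = (10 + (6*2 - 5))**2 = (10 + (12 - 5))**2 = (10 + 7)**2 = 17**2 = 289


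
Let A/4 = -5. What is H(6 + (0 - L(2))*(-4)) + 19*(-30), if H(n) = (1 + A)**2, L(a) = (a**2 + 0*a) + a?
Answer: -209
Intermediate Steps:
L(a) = a + a**2 (L(a) = (a**2 + 0) + a = a**2 + a = a + a**2)
A = -20 (A = 4*(-5) = -20)
H(n) = 361 (H(n) = (1 - 20)**2 = (-19)**2 = 361)
H(6 + (0 - L(2))*(-4)) + 19*(-30) = 361 + 19*(-30) = 361 - 570 = -209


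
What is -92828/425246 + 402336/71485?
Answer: 82227982538/15199355155 ≈ 5.4100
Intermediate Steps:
-92828/425246 + 402336/71485 = -92828*1/425246 + 402336*(1/71485) = -46414/212623 + 402336/71485 = 82227982538/15199355155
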